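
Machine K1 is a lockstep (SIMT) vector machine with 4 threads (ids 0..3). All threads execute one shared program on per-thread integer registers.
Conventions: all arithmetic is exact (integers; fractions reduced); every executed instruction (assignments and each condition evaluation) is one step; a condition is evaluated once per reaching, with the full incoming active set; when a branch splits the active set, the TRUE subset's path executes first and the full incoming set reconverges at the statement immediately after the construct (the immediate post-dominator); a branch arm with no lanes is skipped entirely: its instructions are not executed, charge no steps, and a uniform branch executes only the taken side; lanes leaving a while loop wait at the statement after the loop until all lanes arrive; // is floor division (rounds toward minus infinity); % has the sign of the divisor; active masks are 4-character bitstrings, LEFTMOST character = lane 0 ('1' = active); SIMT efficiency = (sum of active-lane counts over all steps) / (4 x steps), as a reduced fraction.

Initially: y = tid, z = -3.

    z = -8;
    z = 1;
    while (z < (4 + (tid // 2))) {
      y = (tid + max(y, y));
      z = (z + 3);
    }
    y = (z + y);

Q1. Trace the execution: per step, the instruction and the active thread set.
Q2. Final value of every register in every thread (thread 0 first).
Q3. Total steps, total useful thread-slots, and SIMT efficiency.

step 0: z <- -8                      1111
step 1: z <- 1                       1111
step 2: eval (z < (4 + (tid // 2)))  1111
step 3: y <- (tid + max(y, y))       1111
step 4: z <- (z + 3)                 1111
step 5: eval (z < (4 + (tid // 2)))  1111
step 6: y <- (tid + max(y, y))       0011
step 7: z <- (z + 3)                 0011
step 8: eval (z < (4 + (tid // 2)))  0011
step 9: y <- (z + y)                 1111

Answer: 10 steps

y: 4,6,13,16
z: 4,4,7,7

steps = 10; useful = 34; efficiency = 34/40 = 17/20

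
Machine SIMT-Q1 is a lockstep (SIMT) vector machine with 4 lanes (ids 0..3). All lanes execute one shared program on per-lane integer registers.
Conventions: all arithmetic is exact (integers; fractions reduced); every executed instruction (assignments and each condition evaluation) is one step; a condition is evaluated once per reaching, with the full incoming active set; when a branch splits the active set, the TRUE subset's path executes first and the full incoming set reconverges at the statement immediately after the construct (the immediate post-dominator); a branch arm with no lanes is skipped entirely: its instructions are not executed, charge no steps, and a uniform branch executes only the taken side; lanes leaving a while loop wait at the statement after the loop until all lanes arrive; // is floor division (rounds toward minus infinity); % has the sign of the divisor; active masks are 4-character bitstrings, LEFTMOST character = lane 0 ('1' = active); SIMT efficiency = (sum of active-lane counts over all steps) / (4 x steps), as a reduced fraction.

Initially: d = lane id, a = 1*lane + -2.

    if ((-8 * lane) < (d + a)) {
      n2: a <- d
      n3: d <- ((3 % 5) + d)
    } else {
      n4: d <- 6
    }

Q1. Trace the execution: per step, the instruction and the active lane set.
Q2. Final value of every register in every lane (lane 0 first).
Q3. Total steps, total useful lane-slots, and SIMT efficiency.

step 0: eval ((-8 * lane) < (d + a)) 1111
step 1: a <- d                       0111
step 2: d <- ((3 % 5) + d)           0111
step 3: d <- 6                       1000

Answer: 4 steps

d: 6,4,5,6
a: -2,1,2,3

steps = 4; useful = 11; efficiency = 11/16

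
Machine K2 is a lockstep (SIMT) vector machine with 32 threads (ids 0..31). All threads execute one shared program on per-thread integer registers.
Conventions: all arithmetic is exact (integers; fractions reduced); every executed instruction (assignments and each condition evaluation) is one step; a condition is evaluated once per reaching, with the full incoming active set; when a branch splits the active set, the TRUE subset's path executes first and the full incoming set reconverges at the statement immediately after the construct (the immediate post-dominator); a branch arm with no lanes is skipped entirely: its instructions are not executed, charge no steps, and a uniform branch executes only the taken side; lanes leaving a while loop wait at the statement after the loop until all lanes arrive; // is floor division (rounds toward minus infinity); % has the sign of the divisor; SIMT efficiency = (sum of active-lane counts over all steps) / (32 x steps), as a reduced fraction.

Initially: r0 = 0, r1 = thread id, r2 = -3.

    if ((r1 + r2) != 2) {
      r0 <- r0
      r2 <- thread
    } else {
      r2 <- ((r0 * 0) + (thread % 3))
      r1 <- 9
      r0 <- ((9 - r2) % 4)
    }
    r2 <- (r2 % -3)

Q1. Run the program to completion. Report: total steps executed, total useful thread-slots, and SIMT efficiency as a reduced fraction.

Answer: 7 steps, 129 useful, 129/224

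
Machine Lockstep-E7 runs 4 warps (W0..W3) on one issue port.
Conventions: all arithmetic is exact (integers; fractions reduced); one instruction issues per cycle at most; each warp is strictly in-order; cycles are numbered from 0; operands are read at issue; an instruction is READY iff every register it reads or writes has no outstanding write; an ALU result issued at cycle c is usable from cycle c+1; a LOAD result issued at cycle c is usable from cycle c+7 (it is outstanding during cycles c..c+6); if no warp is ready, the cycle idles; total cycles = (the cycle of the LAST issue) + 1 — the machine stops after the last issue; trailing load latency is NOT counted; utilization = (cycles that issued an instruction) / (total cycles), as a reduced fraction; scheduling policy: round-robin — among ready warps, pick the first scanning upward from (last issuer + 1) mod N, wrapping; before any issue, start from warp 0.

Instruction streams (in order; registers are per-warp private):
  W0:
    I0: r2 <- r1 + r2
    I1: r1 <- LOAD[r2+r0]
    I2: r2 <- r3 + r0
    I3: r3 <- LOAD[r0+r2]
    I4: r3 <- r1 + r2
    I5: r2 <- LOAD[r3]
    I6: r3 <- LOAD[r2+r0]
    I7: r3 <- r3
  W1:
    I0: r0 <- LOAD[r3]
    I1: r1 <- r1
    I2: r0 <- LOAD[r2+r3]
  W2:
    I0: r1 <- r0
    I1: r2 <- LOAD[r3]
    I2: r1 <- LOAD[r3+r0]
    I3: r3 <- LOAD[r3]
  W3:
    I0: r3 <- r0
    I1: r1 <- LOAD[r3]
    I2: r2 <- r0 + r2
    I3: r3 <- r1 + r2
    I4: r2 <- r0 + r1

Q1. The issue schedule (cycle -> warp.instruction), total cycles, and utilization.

cycle 0: W0.I0
cycle 1: W1.I0
cycle 2: W2.I0
cycle 3: W3.I0
cycle 4: W0.I1
cycle 5: W1.I1
cycle 6: W2.I1
cycle 7: W3.I1
cycle 8: W0.I2
cycle 9: W1.I2
cycle 10: W2.I2
cycle 11: W3.I2
cycle 12: W0.I3
cycle 13: W2.I3
cycle 14: W3.I3
cycle 15: W3.I4
cycle 16: idle
cycle 17: idle
cycle 18: idle
cycle 19: W0.I4
cycle 20: W0.I5
cycle 21: idle
cycle 22: idle
cycle 23: idle
cycle 24: idle
cycle 25: idle
cycle 26: idle
cycle 27: W0.I6
cycle 28: idle
cycle 29: idle
cycle 30: idle
cycle 31: idle
cycle 32: idle
cycle 33: idle
cycle 34: W0.I7

Answer: 35 cycles, utilization 4/7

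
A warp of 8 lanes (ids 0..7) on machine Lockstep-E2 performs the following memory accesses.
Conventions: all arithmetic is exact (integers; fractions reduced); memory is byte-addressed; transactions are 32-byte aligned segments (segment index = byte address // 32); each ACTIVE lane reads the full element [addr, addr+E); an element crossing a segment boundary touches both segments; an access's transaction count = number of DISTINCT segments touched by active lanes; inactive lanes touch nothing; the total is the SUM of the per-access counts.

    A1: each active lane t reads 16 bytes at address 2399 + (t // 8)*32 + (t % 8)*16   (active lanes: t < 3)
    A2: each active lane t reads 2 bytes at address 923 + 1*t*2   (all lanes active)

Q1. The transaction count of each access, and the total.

A1: 3 transactions
A2: 2 transactions

Answer: 3,2; total 5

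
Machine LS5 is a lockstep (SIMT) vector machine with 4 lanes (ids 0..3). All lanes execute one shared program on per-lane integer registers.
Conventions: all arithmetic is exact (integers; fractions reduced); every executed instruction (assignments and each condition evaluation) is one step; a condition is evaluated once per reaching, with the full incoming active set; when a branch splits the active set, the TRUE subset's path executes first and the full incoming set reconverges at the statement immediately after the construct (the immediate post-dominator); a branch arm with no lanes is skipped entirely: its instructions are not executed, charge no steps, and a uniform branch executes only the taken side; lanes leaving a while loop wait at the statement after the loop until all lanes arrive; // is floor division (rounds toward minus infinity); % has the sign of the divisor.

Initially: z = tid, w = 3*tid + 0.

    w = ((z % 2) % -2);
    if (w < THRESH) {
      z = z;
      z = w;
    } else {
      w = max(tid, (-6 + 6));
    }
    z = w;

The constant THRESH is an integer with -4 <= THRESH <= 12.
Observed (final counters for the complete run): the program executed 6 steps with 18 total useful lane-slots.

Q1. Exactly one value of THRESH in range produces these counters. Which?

Answer: THRESH = 0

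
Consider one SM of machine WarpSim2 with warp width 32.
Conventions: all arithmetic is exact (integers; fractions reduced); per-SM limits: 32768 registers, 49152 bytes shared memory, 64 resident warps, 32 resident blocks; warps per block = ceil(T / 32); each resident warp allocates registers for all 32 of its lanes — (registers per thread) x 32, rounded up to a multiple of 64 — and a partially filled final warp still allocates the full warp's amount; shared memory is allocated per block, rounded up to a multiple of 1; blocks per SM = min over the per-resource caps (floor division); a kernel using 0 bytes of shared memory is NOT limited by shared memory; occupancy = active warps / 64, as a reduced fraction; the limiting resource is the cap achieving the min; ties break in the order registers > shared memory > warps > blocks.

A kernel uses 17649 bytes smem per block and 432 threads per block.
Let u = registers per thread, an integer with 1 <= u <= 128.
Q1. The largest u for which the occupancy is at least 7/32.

Answer: u = 72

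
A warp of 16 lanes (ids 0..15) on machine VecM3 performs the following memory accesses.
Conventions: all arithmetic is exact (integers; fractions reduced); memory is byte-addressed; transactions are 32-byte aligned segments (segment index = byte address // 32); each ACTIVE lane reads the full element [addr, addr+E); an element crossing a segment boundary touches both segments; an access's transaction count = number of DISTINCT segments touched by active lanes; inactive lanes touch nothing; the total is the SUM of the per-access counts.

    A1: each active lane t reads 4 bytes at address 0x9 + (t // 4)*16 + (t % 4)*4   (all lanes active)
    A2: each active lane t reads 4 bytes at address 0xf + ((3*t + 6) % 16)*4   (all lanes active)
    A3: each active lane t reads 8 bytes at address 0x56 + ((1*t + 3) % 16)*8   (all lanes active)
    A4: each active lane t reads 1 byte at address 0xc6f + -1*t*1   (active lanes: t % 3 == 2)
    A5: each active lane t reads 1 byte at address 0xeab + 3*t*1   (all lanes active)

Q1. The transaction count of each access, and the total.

A1: 3 transactions
A2: 3 transactions
A3: 5 transactions
A4: 1 transaction
A5: 2 transactions

Answer: 3,3,5,1,2; total 14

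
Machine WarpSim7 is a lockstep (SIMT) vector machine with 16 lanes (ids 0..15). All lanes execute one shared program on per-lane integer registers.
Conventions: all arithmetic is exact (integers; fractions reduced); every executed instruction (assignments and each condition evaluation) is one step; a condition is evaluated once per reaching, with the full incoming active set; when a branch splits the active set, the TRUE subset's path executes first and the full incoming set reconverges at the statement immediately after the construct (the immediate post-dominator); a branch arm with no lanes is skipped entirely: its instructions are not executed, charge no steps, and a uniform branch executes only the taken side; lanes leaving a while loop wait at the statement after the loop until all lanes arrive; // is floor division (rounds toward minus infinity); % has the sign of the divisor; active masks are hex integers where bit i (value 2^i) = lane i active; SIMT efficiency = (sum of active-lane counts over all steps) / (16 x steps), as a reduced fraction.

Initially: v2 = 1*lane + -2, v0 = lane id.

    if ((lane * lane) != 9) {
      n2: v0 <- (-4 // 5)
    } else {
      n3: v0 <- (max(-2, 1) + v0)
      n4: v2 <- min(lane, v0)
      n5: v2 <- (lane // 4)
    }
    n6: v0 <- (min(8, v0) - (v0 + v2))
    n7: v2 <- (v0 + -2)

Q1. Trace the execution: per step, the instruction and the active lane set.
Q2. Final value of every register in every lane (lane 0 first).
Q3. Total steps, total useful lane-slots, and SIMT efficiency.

step 0: eval ((lane * lane) != 9)    0xffff
step 1: v0 <- (-4 // 5)              0xfff7
step 2: v0 <- (max(-2, 1) + v0)      0x0008
step 3: v2 <- min(lane, v0)          0x0008
step 4: v2 <- (lane // 4)            0x0008
step 5: v0 <- (min(8, v0) - (v0 + v2)) 0xffff
step 6: v2 <- (v0 + -2)              0xffff

Answer: 7 steps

v2: 0,-1,-2,-2,-4,-5,-6,-7,-8,-9,-10,-11,-12,-13,-14,-15
v0: 2,1,0,0,-2,-3,-4,-5,-6,-7,-8,-9,-10,-11,-12,-13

steps = 7; useful = 66; efficiency = 66/112 = 33/56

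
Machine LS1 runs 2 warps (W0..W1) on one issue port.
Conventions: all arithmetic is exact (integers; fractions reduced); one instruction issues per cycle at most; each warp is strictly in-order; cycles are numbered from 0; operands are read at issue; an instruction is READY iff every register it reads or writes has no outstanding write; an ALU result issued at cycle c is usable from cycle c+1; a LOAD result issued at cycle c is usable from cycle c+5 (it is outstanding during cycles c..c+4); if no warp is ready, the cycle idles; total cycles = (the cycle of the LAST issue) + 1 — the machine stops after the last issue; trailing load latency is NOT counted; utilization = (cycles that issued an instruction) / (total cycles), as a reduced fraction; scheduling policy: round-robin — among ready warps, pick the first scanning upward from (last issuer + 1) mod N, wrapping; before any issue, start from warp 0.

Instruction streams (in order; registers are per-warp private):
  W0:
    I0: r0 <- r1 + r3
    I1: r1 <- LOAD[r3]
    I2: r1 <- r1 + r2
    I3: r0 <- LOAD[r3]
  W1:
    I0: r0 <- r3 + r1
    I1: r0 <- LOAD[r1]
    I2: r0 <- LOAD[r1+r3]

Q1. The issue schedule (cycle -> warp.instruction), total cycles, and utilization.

cycle 0: W0.I0
cycle 1: W1.I0
cycle 2: W0.I1
cycle 3: W1.I1
cycle 4: idle
cycle 5: idle
cycle 6: idle
cycle 7: W0.I2
cycle 8: W1.I2
cycle 9: W0.I3

Answer: 10 cycles, utilization 7/10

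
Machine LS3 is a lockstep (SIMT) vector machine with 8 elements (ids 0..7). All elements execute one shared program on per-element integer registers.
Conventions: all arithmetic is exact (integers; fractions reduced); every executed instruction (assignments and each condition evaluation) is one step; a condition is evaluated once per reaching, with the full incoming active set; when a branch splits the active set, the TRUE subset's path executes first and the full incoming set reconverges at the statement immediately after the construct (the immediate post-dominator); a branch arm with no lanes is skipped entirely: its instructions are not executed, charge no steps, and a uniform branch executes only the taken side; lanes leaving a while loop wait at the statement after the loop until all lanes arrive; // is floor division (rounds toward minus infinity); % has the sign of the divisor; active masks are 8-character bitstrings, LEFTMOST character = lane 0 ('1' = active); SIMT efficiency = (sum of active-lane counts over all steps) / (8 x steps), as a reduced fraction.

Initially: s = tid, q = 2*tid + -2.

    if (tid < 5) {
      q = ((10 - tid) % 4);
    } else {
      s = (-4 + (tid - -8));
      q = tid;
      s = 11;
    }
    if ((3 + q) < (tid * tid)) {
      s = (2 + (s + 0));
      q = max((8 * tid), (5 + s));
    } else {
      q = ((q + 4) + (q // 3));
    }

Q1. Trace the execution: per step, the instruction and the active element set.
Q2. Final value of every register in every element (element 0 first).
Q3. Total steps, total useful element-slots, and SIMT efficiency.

step 0: eval (tid < 5)               11111111
step 1: q <- ((10 - tid) % 4)        11111000
step 2: s <- (-4 + (tid - -8))       00000111
step 3: q <- tid                     00000111
step 4: s <- 11                      00000111
step 5: eval ((3 + q) < (tid * tid)) 11111111
step 6: s <- (2 + (s + 0))           00111111
step 7: q <- max((8 * tid), (5 + s)) 00111111
step 8: q <- ((q + 4) + (q // 3))    11000000

Answer: 9 steps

s: 0,1,4,5,6,13,13,13
q: 6,5,16,24,32,40,48,56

steps = 9; useful = 44; efficiency = 44/72 = 11/18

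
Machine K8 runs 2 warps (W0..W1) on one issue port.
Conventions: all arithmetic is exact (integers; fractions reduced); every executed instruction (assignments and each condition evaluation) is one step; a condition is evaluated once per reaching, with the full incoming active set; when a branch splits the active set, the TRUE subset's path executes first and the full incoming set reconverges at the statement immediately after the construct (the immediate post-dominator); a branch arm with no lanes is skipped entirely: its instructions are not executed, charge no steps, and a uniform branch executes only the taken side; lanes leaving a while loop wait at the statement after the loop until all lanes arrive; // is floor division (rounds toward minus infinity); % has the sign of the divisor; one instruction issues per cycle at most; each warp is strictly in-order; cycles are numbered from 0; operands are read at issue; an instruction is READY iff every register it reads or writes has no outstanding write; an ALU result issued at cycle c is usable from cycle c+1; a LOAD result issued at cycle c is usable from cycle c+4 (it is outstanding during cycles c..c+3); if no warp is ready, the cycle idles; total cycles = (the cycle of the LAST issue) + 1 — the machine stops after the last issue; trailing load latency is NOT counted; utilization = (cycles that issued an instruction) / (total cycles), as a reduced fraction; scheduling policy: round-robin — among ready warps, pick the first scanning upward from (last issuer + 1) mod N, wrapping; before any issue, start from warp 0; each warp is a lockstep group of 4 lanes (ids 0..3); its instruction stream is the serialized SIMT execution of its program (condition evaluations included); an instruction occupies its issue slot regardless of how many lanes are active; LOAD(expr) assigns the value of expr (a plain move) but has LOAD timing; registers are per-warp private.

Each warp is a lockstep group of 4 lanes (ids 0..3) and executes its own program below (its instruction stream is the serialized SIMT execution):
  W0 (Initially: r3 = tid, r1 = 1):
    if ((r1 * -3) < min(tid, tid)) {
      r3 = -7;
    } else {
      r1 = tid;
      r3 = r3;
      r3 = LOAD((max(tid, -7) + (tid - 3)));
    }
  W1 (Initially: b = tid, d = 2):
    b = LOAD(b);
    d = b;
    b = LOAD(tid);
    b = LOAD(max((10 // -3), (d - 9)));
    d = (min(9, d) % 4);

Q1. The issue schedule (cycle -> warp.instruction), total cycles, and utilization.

cycle 0: W0.I0
cycle 1: W1.I0
cycle 2: W0.I1
cycle 3: idle
cycle 4: idle
cycle 5: W1.I1
cycle 6: W1.I2
cycle 7: idle
cycle 8: idle
cycle 9: idle
cycle 10: W1.I3
cycle 11: W1.I4

Answer: 12 cycles, utilization 7/12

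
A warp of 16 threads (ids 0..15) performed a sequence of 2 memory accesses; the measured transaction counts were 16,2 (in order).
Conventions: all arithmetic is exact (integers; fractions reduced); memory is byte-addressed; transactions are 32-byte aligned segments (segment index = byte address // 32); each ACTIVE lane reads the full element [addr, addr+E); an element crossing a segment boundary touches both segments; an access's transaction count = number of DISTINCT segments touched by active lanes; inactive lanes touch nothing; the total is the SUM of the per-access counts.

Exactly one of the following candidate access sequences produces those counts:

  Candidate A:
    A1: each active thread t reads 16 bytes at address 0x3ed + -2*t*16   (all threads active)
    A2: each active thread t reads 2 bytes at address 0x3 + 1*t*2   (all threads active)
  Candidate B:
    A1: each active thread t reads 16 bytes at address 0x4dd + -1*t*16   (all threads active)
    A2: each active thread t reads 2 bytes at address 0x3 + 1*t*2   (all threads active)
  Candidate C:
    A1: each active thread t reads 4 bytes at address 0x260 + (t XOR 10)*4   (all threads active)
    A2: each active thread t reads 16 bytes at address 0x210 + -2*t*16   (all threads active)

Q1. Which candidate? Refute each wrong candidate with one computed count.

B: A1 gives 9 transactions, not 16
C: A1 gives 2 transactions, not 16
A: all counts match (16,2)

Answer: A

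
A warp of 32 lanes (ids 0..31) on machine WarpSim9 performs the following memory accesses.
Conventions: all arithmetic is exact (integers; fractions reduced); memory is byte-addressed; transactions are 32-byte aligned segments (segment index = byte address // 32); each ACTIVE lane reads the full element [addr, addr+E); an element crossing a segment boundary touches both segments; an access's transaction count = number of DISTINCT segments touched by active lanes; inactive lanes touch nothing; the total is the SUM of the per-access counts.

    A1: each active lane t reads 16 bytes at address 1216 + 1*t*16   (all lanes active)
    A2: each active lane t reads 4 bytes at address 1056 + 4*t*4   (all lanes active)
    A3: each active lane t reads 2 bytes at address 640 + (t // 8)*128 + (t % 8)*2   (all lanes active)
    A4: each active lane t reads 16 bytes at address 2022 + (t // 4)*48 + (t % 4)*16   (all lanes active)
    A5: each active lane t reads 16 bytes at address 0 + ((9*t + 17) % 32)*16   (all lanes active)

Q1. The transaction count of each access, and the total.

A1: 16 transactions
A2: 16 transactions
A3: 4 transactions
A4: 13 transactions
A5: 16 transactions

Answer: 16,16,4,13,16; total 65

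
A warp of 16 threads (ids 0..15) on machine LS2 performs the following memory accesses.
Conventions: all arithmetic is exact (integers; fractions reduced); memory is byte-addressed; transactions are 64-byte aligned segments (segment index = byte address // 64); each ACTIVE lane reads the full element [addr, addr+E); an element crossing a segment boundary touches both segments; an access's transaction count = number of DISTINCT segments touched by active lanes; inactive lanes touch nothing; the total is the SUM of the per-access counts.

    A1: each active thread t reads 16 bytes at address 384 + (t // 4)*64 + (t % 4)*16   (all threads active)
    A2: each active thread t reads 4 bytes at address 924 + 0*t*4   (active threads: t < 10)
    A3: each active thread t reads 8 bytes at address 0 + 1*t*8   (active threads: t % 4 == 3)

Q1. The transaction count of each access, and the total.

A1: 4 transactions
A2: 1 transaction
A3: 2 transactions

Answer: 4,1,2; total 7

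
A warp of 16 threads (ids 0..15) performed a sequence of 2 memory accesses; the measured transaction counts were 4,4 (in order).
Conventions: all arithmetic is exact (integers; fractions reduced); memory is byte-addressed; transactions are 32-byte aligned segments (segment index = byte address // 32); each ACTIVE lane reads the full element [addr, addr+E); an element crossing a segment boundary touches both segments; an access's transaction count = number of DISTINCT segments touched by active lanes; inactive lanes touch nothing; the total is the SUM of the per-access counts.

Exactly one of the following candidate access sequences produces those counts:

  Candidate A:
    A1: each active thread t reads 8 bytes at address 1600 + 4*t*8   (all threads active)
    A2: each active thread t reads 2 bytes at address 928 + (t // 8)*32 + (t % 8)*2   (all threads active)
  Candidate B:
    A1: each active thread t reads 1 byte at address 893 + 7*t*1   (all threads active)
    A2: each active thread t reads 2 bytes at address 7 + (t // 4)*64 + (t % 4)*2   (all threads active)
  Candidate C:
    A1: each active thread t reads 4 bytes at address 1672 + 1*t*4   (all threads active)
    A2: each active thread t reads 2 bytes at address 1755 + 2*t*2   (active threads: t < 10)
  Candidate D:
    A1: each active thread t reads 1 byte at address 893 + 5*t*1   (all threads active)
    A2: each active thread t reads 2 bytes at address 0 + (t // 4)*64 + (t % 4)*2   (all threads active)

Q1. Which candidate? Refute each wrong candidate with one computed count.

A: A1 gives 16 transactions, not 4
B: A1 gives 5 transactions, not 4
C: A1 gives 3 transactions, not 4
D: all counts match (4,4)

Answer: D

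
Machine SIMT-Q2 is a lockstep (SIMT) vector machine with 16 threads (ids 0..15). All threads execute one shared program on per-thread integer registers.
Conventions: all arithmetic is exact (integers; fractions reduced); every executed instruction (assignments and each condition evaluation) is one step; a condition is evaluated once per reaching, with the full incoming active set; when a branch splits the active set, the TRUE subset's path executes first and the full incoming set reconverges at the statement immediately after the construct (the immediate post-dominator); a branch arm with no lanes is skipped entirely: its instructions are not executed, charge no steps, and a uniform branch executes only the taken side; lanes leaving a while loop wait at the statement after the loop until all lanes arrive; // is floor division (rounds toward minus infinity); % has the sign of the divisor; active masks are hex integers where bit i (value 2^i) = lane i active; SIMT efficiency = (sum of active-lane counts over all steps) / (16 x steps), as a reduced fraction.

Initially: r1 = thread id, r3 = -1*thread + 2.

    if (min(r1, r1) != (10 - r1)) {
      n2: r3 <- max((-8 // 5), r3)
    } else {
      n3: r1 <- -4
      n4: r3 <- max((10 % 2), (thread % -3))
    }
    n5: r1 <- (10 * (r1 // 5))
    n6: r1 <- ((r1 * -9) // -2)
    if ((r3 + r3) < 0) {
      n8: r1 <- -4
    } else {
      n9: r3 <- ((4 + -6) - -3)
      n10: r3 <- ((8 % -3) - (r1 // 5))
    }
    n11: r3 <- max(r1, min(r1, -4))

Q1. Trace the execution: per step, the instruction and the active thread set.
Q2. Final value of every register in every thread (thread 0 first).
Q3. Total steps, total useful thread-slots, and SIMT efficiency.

step 0: eval (min(r1, r1) != (10 - r1)) 0xffff
step 1: r3 <- max((-8 // 5), r3)     0xffdf
step 2: r1 <- -4                     0x0020
step 3: r3 <- max((10 % 2), (thread % -3)) 0x0020
step 4: r1 <- (10 * (r1 // 5))       0xffff
step 5: r1 <- ((r1 * -9) // -2)      0xffff
step 6: eval ((r3 + r3) < 0)         0xffff
step 7: r1 <- -4                     0xffd8
step 8: r3 <- ((4 + -6) - -3)        0x0027
step 9: r3 <- ((8 % -3) - (r1 // 5)) 0x0027
step 10: r3 <- max(r1, min(r1, -4))   0xffff

Answer: 11 steps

r1: 0,0,0,-4,-4,-45,-4,-4,-4,-4,-4,-4,-4,-4,-4,-4
r3: 0,0,0,-4,-4,-45,-4,-4,-4,-4,-4,-4,-4,-4,-4,-4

steps = 11; useful = 117; efficiency = 117/176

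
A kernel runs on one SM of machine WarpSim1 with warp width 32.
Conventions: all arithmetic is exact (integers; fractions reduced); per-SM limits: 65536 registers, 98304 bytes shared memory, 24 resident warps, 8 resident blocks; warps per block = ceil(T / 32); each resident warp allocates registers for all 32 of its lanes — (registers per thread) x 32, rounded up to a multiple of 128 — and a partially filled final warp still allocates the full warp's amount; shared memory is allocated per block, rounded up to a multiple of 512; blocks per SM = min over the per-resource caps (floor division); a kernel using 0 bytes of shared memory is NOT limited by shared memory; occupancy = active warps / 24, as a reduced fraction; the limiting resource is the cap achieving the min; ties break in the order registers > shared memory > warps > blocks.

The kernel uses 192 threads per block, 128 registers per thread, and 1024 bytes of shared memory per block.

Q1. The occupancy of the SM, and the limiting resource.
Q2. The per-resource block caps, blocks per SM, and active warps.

Answer: occupancy 1/2, limited by registers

registers: 2 blocks
shared memory: 96 blocks
warps: 4 blocks
blocks: 8 blocks

Answer: 2 blocks, 12 active warps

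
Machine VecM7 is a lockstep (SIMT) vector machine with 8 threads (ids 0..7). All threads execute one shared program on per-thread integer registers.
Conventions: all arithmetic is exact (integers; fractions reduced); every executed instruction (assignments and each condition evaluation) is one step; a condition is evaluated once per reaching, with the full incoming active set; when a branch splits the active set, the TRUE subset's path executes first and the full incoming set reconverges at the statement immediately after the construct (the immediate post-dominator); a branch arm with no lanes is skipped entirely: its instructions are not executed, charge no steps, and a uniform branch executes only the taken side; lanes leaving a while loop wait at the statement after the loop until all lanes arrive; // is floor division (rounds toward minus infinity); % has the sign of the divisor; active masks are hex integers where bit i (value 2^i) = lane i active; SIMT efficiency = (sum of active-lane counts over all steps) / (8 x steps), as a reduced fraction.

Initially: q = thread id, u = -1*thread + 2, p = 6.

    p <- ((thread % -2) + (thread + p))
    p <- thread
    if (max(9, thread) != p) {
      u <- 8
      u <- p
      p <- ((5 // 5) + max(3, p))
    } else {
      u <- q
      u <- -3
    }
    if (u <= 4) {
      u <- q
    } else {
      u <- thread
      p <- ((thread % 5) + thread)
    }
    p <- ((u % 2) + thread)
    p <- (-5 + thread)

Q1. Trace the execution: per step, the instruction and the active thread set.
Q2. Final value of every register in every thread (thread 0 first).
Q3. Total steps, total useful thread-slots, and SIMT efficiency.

step 0: p <- ((thread % -2) + (thread + p)) 0xff
step 1: p <- thread                  0xff
step 2: eval (max(9, thread) != p)   0xff
step 3: u <- 8                       0xff
step 4: u <- p                       0xff
step 5: p <- ((5 // 5) + max(3, p))  0xff
step 6: eval (u <= 4)                0xff
step 7: u <- q                       0x1f
step 8: u <- thread                  0xe0
step 9: p <- ((thread % 5) + thread) 0xe0
step 10: p <- ((u % 2) + thread)      0xff
step 11: p <- (-5 + thread)           0xff

Answer: 12 steps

q: 0,1,2,3,4,5,6,7
u: 0,1,2,3,4,5,6,7
p: -5,-4,-3,-2,-1,0,1,2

steps = 12; useful = 83; efficiency = 83/96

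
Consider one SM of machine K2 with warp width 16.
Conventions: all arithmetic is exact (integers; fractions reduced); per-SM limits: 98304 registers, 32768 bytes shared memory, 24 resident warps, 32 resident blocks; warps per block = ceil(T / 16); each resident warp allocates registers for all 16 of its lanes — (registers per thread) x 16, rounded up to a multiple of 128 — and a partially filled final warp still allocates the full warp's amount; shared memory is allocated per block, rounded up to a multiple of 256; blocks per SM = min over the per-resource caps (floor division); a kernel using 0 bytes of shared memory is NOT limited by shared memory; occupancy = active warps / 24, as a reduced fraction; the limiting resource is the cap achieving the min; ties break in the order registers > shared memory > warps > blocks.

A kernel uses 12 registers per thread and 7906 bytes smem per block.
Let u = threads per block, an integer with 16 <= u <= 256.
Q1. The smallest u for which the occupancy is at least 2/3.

Answer: u = 49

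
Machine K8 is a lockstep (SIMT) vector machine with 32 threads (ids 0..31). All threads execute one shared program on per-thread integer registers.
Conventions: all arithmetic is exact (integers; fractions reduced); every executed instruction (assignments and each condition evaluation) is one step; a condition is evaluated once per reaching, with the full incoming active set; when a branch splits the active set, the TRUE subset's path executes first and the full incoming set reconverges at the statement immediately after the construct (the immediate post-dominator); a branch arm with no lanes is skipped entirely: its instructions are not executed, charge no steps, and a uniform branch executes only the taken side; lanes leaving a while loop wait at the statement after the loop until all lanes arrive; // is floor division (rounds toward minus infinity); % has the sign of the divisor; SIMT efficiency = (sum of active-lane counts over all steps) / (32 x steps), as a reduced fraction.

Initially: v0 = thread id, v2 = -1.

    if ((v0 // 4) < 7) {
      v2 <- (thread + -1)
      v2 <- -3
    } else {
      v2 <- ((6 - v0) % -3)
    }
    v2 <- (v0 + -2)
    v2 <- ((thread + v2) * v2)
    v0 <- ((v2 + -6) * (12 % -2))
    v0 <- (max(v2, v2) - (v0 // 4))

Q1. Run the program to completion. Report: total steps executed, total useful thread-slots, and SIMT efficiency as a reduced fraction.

Answer: 8 steps, 220 useful, 55/64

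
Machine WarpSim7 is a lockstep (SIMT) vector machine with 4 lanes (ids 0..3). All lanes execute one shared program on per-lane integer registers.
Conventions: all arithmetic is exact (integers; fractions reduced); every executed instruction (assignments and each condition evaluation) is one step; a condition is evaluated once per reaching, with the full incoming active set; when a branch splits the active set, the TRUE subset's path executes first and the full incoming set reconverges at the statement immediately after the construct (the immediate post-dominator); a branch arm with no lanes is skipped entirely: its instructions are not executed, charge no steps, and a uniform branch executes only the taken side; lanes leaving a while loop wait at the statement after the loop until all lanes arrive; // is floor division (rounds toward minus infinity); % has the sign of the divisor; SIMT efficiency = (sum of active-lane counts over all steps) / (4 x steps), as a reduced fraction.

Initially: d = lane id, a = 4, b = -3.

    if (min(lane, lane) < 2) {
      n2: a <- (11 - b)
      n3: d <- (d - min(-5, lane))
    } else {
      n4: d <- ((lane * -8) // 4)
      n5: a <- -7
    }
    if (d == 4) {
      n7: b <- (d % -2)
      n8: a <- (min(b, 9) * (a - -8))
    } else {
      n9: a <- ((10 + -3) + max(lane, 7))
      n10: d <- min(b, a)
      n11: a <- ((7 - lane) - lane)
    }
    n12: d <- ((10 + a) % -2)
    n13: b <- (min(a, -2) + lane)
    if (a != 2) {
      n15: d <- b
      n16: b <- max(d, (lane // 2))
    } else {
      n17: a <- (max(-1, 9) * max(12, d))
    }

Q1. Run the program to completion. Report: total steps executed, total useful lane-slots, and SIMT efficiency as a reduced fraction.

Answer: 14 steps, 48 useful, 6/7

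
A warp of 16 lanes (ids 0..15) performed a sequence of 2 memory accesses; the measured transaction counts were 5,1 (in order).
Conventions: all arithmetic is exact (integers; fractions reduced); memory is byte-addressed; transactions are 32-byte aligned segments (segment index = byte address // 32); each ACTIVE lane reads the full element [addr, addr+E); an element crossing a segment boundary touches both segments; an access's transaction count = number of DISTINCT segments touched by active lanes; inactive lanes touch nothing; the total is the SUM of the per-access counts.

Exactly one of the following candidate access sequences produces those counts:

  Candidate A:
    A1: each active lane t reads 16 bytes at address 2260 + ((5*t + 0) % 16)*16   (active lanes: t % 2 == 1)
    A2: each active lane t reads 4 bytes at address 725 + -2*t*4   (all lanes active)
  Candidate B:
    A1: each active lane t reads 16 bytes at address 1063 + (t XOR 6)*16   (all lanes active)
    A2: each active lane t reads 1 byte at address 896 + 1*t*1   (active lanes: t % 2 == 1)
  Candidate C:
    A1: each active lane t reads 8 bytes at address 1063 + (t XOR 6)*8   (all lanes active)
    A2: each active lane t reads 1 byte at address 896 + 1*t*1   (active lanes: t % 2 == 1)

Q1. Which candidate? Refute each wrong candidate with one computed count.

A: A1 gives 8 transactions, not 5
B: A1 gives 9 transactions, not 5
C: all counts match (5,1)

Answer: C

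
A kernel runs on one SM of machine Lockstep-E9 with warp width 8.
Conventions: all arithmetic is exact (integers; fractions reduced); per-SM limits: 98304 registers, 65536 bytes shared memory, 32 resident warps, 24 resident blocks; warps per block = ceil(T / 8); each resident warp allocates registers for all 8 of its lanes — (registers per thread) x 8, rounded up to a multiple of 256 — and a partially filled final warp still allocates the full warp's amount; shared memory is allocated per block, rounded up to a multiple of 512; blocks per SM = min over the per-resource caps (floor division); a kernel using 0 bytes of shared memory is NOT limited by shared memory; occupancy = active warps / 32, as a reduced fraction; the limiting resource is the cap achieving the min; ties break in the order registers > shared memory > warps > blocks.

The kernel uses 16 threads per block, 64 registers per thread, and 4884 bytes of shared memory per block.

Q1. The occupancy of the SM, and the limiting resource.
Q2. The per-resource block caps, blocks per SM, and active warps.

Answer: occupancy 3/4, limited by shared memory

registers: 96 blocks
shared memory: 12 blocks
warps: 16 blocks
blocks: 24 blocks

Answer: 12 blocks, 24 active warps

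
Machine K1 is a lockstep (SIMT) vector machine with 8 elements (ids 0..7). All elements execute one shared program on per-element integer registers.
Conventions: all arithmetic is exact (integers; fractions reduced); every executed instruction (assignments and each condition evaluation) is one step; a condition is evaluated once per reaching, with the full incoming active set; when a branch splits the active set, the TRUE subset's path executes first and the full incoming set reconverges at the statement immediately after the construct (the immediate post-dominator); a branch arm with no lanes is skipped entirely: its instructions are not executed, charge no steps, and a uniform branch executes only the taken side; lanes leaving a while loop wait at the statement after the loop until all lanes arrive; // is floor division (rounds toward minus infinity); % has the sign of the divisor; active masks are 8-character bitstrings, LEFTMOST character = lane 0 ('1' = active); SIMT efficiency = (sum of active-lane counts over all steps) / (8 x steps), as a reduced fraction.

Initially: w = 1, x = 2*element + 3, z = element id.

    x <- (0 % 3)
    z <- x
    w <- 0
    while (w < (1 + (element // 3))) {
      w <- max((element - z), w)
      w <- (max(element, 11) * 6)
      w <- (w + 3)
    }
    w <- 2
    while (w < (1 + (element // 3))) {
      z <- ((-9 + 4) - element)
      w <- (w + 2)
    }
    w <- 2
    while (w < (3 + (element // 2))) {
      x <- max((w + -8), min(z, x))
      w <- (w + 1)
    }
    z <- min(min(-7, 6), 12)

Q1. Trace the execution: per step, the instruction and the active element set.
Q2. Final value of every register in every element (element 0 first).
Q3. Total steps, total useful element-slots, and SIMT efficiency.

step 0: x <- (0 % 3)                 11111111
step 1: z <- x                       11111111
step 2: w <- 0                       11111111
step 3: eval (w < (1 + (element // 3))) 11111111
step 4: w <- max((element - z), w)   11111111
step 5: w <- (max(element, 11) * 6)  11111111
step 6: w <- (w + 3)                 11111111
step 7: eval (w < (1 + (element // 3))) 11111111
step 8: w <- 2                       11111111
step 9: eval (w < (1 + (element // 3))) 11111111
step 10: z <- ((-9 + 4) - element)    00000011
step 11: w <- (w + 2)                 00000011
step 12: eval (w < (1 + (element // 3))) 00000011
step 13: w <- 2                       11111111
step 14: eval (w < (3 + (element // 2))) 11111111
step 15: x <- max((w + -8), min(z, x)) 11111111
step 16: w <- (w + 1)                 11111111
step 17: eval (w < (3 + (element // 2))) 11111111
step 18: x <- max((w + -8), min(z, x)) 00111111
step 19: w <- (w + 1)                 00111111
step 20: eval (w < (3 + (element // 2))) 00111111
step 21: x <- max((w + -8), min(z, x)) 00001111
step 22: w <- (w + 1)                 00001111
step 23: eval (w < (3 + (element // 2))) 00001111
step 24: x <- max((w + -8), min(z, x)) 00000011
step 25: w <- (w + 1)                 00000011
step 26: eval (w < (3 + (element // 2))) 00000011
step 27: z <- min(min(-7, 6), 12)     11111111

Answer: 28 steps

w: 3,3,4,4,5,5,6,6
x: 0,0,0,0,0,0,-3,-3
z: -7,-7,-7,-7,-7,-7,-7,-7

steps = 28; useful = 170; efficiency = 170/224 = 85/112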